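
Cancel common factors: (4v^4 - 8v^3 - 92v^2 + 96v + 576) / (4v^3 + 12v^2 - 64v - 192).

(v^2 - v - 12)/(v + 4)

Repeated division with remainder:
  4v^4 - 8v^3 - 92v^2 + 96v + 576 = (v - 5)(4v^3 + 12v^2 - 64v - 192) + (32v^2 - 32v - 384)
  4v^3 + 12v^2 - 64v - 192 = ((1/8)v + 1/2)(32v^2 - 32v - 384) + (0)
Last nonzero remainder: 32v^2 - 32v - 384. Dividing through by 32 gives the monic gcd v^2 - v - 12.
Cancel v^2 - v - 12 from numerator and denominator to get the reduced form.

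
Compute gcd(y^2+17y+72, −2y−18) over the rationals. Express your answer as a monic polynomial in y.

y+9

By polynomial division,
  y^2+17y+72 = (−(1/2)y−4)(−2y−18) + (0)
Last nonzero remainder: −2y−18. Dividing through by −2 gives the monic gcd y+9.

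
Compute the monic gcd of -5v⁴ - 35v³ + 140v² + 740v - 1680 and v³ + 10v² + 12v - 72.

Repeated division with remainder:
  -5v⁴ - 35v³ + 140v² + 740v - 1680 = (-5v + 15)(v³ + 10v² + 12v - 72) + (50v² + 200v - 600)
  v³ + 10v² + 12v - 72 = ((1/50)v + 3/25)(50v² + 200v - 600) + (0)
Last nonzero remainder: 50v² + 200v - 600. Dividing through by 50 gives the monic gcd v² + 4v - 12.

v² + 4v - 12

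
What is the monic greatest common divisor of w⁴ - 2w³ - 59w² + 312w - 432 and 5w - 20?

w - 4

Repeated division with remainder:
  w⁴ - 2w³ - 59w² + 312w - 432 = ((1/5)w³ + (2/5)w² - (51/5)w + 108/5)(5w - 20) + (0)
Last nonzero remainder: 5w - 20. Dividing through by 5 gives the monic gcd w - 4.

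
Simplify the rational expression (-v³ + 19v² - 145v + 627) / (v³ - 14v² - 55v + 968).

Repeated division with remainder:
  -v³ + 19v² - 145v + 627 = (-1)(v³ - 14v² - 55v + 968) + (5v² - 200v + 1595)
  v³ - 14v² - 55v + 968 = ((1/5)v + 26/5)(5v² - 200v + 1595) + (666v - 7326)
  5v² - 200v + 1595 = ((5/666)v - 145/666)(666v - 7326) + (0)
Last nonzero remainder: 666v - 7326. Dividing through by 666 gives the monic gcd v - 11.
Cancel v - 11 from numerator and denominator to get the reduced form.

(-v² + 8v - 57)/(v² - 3v - 88)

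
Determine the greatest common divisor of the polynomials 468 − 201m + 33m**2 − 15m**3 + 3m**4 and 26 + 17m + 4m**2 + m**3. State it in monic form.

13 + 2m + m**2

Euclidean algorithm in ℚ[m]:
  3m**4 − 15m**3 + 33m**2 − 201m + 468 = (3m − 27)(m**3 + 4m**2 + 17m + 26) + (90m**2 + 180m + 1170)
  m**3 + 4m**2 + 17m + 26 = ((1/90)m + 1/45)(90m**2 + 180m + 1170) + (0)
Last nonzero remainder: 90m**2 + 180m + 1170. Dividing through by 90 gives the monic gcd m**2 + 2m + 13.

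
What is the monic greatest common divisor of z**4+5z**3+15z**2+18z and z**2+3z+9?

Euclidean algorithm in ℚ[z]:
  z**4+5z**3+15z**2+18z = (z**2+2z)(z**2+3z+9) + (0)
The last nonzero remainder z**2+3z+9 is already monic.

z**2+3z+9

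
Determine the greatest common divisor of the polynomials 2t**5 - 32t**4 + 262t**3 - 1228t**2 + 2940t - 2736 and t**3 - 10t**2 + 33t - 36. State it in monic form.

Apply the Euclidean algorithm:
  2t**5 - 32t**4 + 262t**3 - 1228t**2 + 2940t - 2736 = (2t**2 - 12t + 76)(t**3 - 10t**2 + 33t - 36) + (0)
The last nonzero remainder t**3 - 10t**2 + 33t - 36 is already monic.

t**3 - 10t**2 + 33t - 36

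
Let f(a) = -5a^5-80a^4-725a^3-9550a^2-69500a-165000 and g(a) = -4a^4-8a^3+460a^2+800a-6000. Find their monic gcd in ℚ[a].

a^2+15a+50

Repeated division with remainder:
  -5a^5-80a^4-725a^3-9550a^2-69500a-165000 = ((5/4)a+35/2)(-4a^4-8a^3+460a^2+800a-6000) + (-1160a^3-18600a^2-76000a-60000)
  -4a^4-8a^3+460a^2+800a-6000 = ((1/290)a-407/8410)(-1160a^3-18600a^2-76000a-60000) + (-(149760/841)a^2-(2246400/841)a-7488000/841)
  -1160a^3-18600a^2-76000a-60000 = ((24389/3744)a+4205/624)(-(149760/841)a^2-(2246400/841)a-7488000/841) + (0)
Last nonzero remainder: -(149760/841)a^2-(2246400/841)a-7488000/841. Dividing through by -149760/841 gives the monic gcd a^2+15a+50.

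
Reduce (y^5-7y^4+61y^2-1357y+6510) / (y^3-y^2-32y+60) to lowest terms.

(y^3-8y^2+38y-217)/(y-2)

Apply the Euclidean algorithm:
  y^5-7y^4+61y^2-1357y+6510 = (y^2-6y+26)(y^3-y^2-32y+60) + (-165y^2-165y+4950)
  y^3-y^2-32y+60 = (-(1/165)y+2/165)(-165y^2-165y+4950) + (0)
Last nonzero remainder: -165y^2-165y+4950. Dividing through by -165 gives the monic gcd y^2+y-30.
Cancel y^2+y-30 from numerator and denominator to get the reduced form.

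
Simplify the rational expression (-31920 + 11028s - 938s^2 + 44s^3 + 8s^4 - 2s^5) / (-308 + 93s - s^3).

(1140 + 54s + 14s^2 + 2s^3)/(11 + s)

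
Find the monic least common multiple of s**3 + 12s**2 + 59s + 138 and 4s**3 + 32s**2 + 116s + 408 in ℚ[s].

By polynomial division,
  s**3 + 12s**2 + 59s + 138 = (1/4)(4s**3 + 32s**2 + 116s + 408) + (4s**2 + 30s + 36)
  4s**3 + 32s**2 + 116s + 408 = (s + 1/2)(4s**2 + 30s + 36) + (65s + 390)
  4s**2 + 30s + 36 = ((4/65)s + 6/65)(65s + 390) + (0)
Last nonzero remainder: 65s + 390. Dividing through by 65 gives the monic gcd s + 6.
Then lcm(f, g) = f·g / gcd(f, g); expanding and making the result monic gives the answer.

s**5 + 14s**4 + 100s**3 + 460s**2 + 1279s + 2346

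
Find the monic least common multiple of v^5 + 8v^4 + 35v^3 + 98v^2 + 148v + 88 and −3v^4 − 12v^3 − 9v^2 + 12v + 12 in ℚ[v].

v^7 + 8v^6 + 34v^5 + 90v^4 + 113v^3 − 10v^2 − 148v − 88

Apply the Euclidean algorithm:
  v^5 + 8v^4 + 35v^3 + 98v^2 + 148v + 88 = (−(1/3)v − 4/3)(−3v^4 − 12v^3 − 9v^2 + 12v + 12) + (16v^3 + 90v^2 + 168v + 104)
  −3v^4 − 12v^3 − 9v^2 + 12v + 12 = (−(3/16)v + 39/128)(16v^3 + 90v^2 + 168v + 104) + (−(315/64)v^2 − (315/16)v − 315/16)
  16v^3 + 90v^2 + 168v + 104 = (−(1024/315)v − 1664/315)(−(315/64)v^2 − (315/16)v − 315/16) + (0)
Last nonzero remainder: −(315/64)v^2 − (315/16)v − 315/16. Dividing through by −315/64 gives the monic gcd v^2 + 4v + 4.
Then lcm(f, g) = f·g / gcd(f, g); expanding and making the result monic gives the answer.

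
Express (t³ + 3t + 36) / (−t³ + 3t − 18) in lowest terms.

(−t² + 3t − 12)/(t² − 3t + 6)

By polynomial division,
  t³ + 3t + 36 = (−1)(−t³ + 3t − 18) + (6t + 18)
  −t³ + 3t − 18 = (−(1/6)t² + (1/2)t − 1)(6t + 18) + (0)
Last nonzero remainder: 6t + 18. Dividing through by 6 gives the monic gcd t + 3.
Cancel t + 3 from numerator and denominator to get the reduced form.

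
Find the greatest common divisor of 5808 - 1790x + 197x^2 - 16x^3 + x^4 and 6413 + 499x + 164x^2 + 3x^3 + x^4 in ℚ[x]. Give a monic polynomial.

Apply the Euclidean algorithm:
  x^4 - 16x^3 + 197x^2 - 1790x + 5808 = (x^4 + 3x^3 + 164x^2 + 499x + 6413) + (-19x^3 + 33x^2 - 2289x - 605)
  x^4 + 3x^3 + 164x^2 + 499x + 6413 = (-(1/19)x - 90/361)(-19x^3 + 33x^2 - 2289x - 605) + ((18683/361)x^2 - (37366/361)x + 2260643/361)
  -19x^3 + 33x^2 - 2289x - 605 = (-(6859/18683)x - 1805/18683)((18683/361)x^2 - (37366/361)x + 2260643/361) + (0)
Last nonzero remainder: (18683/361)x^2 - (37366/361)x + 2260643/361. Dividing through by 18683/361 gives the monic gcd x^2 - 2x + 121.

121 - 2x + x^2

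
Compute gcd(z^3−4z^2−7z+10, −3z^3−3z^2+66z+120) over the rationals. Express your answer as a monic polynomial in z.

Apply the Euclidean algorithm:
  z^3−4z^2−7z+10 = (−1/3)(−3z^3−3z^2+66z+120) + (−5z^2+15z+50)
  −3z^3−3z^2+66z+120 = ((3/5)z+12/5)(−5z^2+15z+50) + (0)
Last nonzero remainder: −5z^2+15z+50. Dividing through by −5 gives the monic gcd z^2−3z−10.

z^2−3z−10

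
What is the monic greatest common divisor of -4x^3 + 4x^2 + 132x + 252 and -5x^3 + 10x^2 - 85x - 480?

x + 3

Repeated division with remainder:
  -4x^3 + 4x^2 + 132x + 252 = (4/5)(-5x^3 + 10x^2 - 85x - 480) + (-4x^2 + 200x + 636)
  -5x^3 + 10x^2 - 85x - 480 = ((5/4)x + 60)(-4x^2 + 200x + 636) + (-12880x - 38640)
  -4x^2 + 200x + 636 = ((1/3220)x - 53/3220)(-12880x - 38640) + (0)
Last nonzero remainder: -12880x - 38640. Dividing through by -12880 gives the monic gcd x + 3.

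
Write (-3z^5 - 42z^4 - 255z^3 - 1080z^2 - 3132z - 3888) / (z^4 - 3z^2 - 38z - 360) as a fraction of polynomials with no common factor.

Repeated division with remainder:
  -3z^5 - 42z^4 - 255z^3 - 1080z^2 - 3132z - 3888 = (-3z - 42)(z^4 - 3z^2 - 38z - 360) + (-264z^3 - 1320z^2 - 5808z - 19008)
  z^4 - 3z^2 - 38z - 360 = (-(1/264)z + 5/264)(-264z^3 - 1320z^2 - 5808z - 19008) + (0)
Last nonzero remainder: -264z^3 - 1320z^2 - 5808z - 19008. Dividing through by -264 gives the monic gcd z^3 + 5z^2 + 22z + 72.
Cancel z^3 + 5z^2 + 22z + 72 from numerator and denominator to get the reduced form.

(-3z^2 - 27z - 54)/(z - 5)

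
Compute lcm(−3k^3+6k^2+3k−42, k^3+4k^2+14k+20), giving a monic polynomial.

Apply the Euclidean algorithm:
  −3k^3+6k^2+3k−42 = (−3)(k^3+4k^2+14k+20) + (18k^2+45k+18)
  k^3+4k^2+14k+20 = ((1/18)k+1/12)(18k^2+45k+18) + ((37/4)k+37/2)
  18k^2+45k+18 = ((72/37)k+36/37)((37/4)k+37/2) + (0)
Last nonzero remainder: (37/4)k+37/2. Dividing through by 37/4 gives the monic gcd k+2.
Then lcm(f, g) = f·g / gcd(f, g); expanding and making the result monic gives the answer.

k^5+5k^3−8k^2+18k+140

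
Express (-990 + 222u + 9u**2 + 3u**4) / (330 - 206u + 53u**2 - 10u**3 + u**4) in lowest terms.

(15 + 3u)/(-5 + u)

Euclidean algorithm in ℚ[u]:
  3u**4 + 9u**2 + 222u - 990 = (3)(u**4 - 10u**3 + 53u**2 - 206u + 330) + (30u**3 - 150u**2 + 840u - 1980)
  u**4 - 10u**3 + 53u**2 - 206u + 330 = ((1/30)u - 1/6)(30u**3 - 150u**2 + 840u - 1980) + (0)
Last nonzero remainder: 30u**3 - 150u**2 + 840u - 1980. Dividing through by 30 gives the monic gcd u**3 - 5u**2 + 28u - 66.
Cancel u**3 - 5u**2 + 28u - 66 from numerator and denominator to get the reduced form.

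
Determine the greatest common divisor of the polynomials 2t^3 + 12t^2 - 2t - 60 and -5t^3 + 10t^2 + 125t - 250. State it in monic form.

t^2 + 3t - 10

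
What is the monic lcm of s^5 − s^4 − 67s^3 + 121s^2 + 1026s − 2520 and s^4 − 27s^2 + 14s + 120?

s^6 + s^5 − 69s^4 − 13s^3 + 1268s^2 − 468s − 5040

Apply the Euclidean algorithm:
  s^5 − s^4 − 67s^3 + 121s^2 + 1026s − 2520 = (s − 1)(s^4 − 27s^2 + 14s + 120) + (−40s^3 + 80s^2 + 920s − 2400)
  s^4 − 27s^2 + 14s + 120 = (−(1/40)s − 1/20)(−40s^3 + 80s^2 + 920s − 2400) + (0)
Last nonzero remainder: −40s^3 + 80s^2 + 920s − 2400. Dividing through by −40 gives the monic gcd s^3 − 2s^2 − 23s + 60.
Then lcm(f, g) = f·g / gcd(f, g); expanding and making the result monic gives the answer.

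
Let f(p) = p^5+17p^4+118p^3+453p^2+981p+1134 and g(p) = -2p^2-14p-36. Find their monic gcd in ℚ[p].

p^2+7p+18

Apply the Euclidean algorithm:
  p^5+17p^4+118p^3+453p^2+981p+1134 = (-(1/2)p^3-5p^2-15p-63/2)(-2p^2-14p-36) + (0)
Last nonzero remainder: -2p^2-14p-36. Dividing through by -2 gives the monic gcd p^2+7p+18.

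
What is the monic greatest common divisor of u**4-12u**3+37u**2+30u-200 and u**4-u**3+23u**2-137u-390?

Euclidean algorithm in ℚ[u]:
  u**4-12u**3+37u**2+30u-200 = (u**4-u**3+23u**2-137u-390) + (-11u**3+14u**2+167u+190)
  u**4-u**3+23u**2-137u-390 = (-(1/11)u-3/121)(-11u**3+14u**2+167u+190) + ((4662/121)u**2-(13986/121)u-46620/121)
  -11u**3+14u**2+167u+190 = (-(1331/4662)u-2299/4662)((4662/121)u**2-(13986/121)u-46620/121) + (0)
Last nonzero remainder: (4662/121)u**2-(13986/121)u-46620/121. Dividing through by 4662/121 gives the monic gcd u**2-3u-10.

u**2-3u-10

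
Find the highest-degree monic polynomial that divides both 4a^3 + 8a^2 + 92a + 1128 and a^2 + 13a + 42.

a + 6

Apply the Euclidean algorithm:
  4a^3 + 8a^2 + 92a + 1128 = (4a - 44)(a^2 + 13a + 42) + (496a + 2976)
  a^2 + 13a + 42 = ((1/496)a + 7/496)(496a + 2976) + (0)
Last nonzero remainder: 496a + 2976. Dividing through by 496 gives the monic gcd a + 6.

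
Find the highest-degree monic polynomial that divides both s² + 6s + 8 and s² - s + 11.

1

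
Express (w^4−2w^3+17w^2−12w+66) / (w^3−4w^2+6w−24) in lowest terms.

(w^2−2w+11)/(w−4)

Repeated division with remainder:
  w^4−2w^3+17w^2−12w+66 = (w+2)(w^3−4w^2+6w−24) + (19w^2+114)
  w^3−4w^2+6w−24 = ((1/19)w−4/19)(19w^2+114) + (0)
Last nonzero remainder: 19w^2+114. Dividing through by 19 gives the monic gcd w^2+6.
Cancel w^2+6 from numerator and denominator to get the reduced form.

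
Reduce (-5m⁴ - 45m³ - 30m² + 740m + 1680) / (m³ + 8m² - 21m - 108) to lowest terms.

(-5m² - 50m - 140)/(m + 9)

Repeated division with remainder:
  -5m⁴ - 45m³ - 30m² + 740m + 1680 = (-5m - 5)(m³ + 8m² - 21m - 108) + (-95m² + 95m + 1140)
  m³ + 8m² - 21m - 108 = (-(1/95)m - 9/95)(-95m² + 95m + 1140) + (0)
Last nonzero remainder: -95m² + 95m + 1140. Dividing through by -95 gives the monic gcd m² - m - 12.
Cancel m² - m - 12 from numerator and denominator to get the reduced form.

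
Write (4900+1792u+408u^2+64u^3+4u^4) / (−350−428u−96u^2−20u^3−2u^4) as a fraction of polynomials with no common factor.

(−14−2u)/(1+u)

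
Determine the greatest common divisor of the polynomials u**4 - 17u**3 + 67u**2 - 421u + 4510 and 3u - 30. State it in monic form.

u - 10

Euclidean algorithm in ℚ[u]:
  u**4 - 17u**3 + 67u**2 - 421u + 4510 = ((1/3)u**3 - (7/3)u**2 - u - 451/3)(3u - 30) + (0)
Last nonzero remainder: 3u - 30. Dividing through by 3 gives the monic gcd u - 10.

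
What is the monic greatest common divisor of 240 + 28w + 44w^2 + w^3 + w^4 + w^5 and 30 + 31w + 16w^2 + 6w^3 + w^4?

5 + w + w^2

Repeated division with remainder:
  w^5 + w^4 + w^3 + 44w^2 + 28w + 240 = (w − 5)(w^4 + 6w^3 + 16w^2 + 31w + 30) + (15w^3 + 93w^2 + 153w + 390)
  w^4 + 6w^3 + 16w^2 + 31w + 30 = ((1/15)w − 1/75)(15w^3 + 93w^2 + 153w + 390) + ((176/25)w^2 + (176/25)w + 176/5)
  15w^3 + 93w^2 + 153w + 390 = ((375/176)w + 975/88)((176/25)w^2 + (176/25)w + 176/5) + (0)
Last nonzero remainder: (176/25)w^2 + (176/25)w + 176/5. Dividing through by 176/25 gives the monic gcd w^2 + w + 5.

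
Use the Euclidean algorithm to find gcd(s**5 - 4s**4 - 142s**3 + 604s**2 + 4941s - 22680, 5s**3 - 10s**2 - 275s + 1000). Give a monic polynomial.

By polynomial division,
  s**5 - 4s**4 - 142s**3 + 604s**2 + 4941s - 22680 = ((1/5)s**2 - (2/5)s - 91/5)(5s**3 - 10s**2 - 275s + 1000) + (112s**2 + 336s - 4480)
  5s**3 - 10s**2 - 275s + 1000 = ((5/112)s - 25/112)(112s**2 + 336s - 4480) + (0)
Last nonzero remainder: 112s**2 + 336s - 4480. Dividing through by 112 gives the monic gcd s**2 + 3s - 40.

s**2 + 3s - 40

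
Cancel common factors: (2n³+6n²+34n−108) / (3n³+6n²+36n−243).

(2n−4)/(3n−9)

Apply the Euclidean algorithm:
  2n³+6n²+34n−108 = (2/3)(3n³+6n²+36n−243) + (2n²+10n+54)
  3n³+6n²+36n−243 = ((3/2)n−9/2)(2n²+10n+54) + (0)
Last nonzero remainder: 2n²+10n+54. Dividing through by 2 gives the monic gcd n²+5n+27.
Cancel n²+5n+27 from numerator and denominator to get the reduced form.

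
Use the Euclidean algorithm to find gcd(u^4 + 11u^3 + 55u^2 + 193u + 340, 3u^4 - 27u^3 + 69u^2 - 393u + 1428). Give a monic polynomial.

u^2 + 2u + 17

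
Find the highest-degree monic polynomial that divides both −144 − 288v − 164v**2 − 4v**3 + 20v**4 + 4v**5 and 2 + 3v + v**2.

Apply the Euclidean algorithm:
  4v**5 + 20v**4 − 4v**3 − 164v**2 − 288v − 144 = (4v**3 + 8v**2 − 36v − 72)(v**2 + 3v + 2) + (0)
The last nonzero remainder v**2 + 3v + 2 is already monic.

2 + 3v + v**2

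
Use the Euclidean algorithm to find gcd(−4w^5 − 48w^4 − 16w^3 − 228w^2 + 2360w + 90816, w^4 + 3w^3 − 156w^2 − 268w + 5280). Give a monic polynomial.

w^3 + 13w^2 − 26w − 528

Apply the Euclidean algorithm:
  −4w^5 − 48w^4 − 16w^3 − 228w^2 + 2360w + 90816 = (−4w − 36)(w^4 + 3w^3 − 156w^2 − 268w + 5280) + (−532w^3 − 6916w^2 + 13832w + 280896)
  w^4 + 3w^3 − 156w^2 − 268w + 5280 = (−(1/532)w + 5/266)(−532w^3 − 6916w^2 + 13832w + 280896) + (0)
Last nonzero remainder: −532w^3 − 6916w^2 + 13832w + 280896. Dividing through by −532 gives the monic gcd w^3 + 13w^2 − 26w − 528.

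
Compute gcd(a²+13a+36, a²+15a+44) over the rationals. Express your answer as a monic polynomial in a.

a+4

Repeated division with remainder:
  a²+13a+36 = (a²+15a+44) + (-2a-8)
  a²+15a+44 = (-(1/2)a-11/2)(-2a-8) + (0)
Last nonzero remainder: -2a-8. Dividing through by -2 gives the monic gcd a+4.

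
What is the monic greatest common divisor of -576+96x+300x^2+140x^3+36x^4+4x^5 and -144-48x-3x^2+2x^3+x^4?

36+21x+6x^2+x^3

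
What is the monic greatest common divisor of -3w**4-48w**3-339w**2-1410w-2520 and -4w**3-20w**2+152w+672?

Apply the Euclidean algorithm:
  -3w**4-48w**3-339w**2-1410w-2520 = ((3/4)w+33/4)(-4w**3-20w**2+152w+672) + (-288w**2-3168w-8064)
  -4w**3-20w**2+152w+672 = ((1/72)w-1/12)(-288w**2-3168w-8064) + (0)
Last nonzero remainder: -288w**2-3168w-8064. Dividing through by -288 gives the monic gcd w**2+11w+28.

w**2+11w+28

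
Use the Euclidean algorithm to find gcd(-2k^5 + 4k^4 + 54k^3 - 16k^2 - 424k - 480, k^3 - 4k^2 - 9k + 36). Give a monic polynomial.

Apply the Euclidean algorithm:
  -2k^5 + 4k^4 + 54k^3 - 16k^2 - 424k - 480 = (-2k^2 - 4k + 20)(k^3 - 4k^2 - 9k + 36) + (100k^2 - 100k - 1200)
  k^3 - 4k^2 - 9k + 36 = ((1/100)k - 3/100)(100k^2 - 100k - 1200) + (0)
Last nonzero remainder: 100k^2 - 100k - 1200. Dividing through by 100 gives the monic gcd k^2 - k - 12.

k^2 - k - 12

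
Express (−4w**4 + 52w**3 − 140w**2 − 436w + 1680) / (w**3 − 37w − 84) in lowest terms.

Apply the Euclidean algorithm:
  −4w**4 + 52w**3 − 140w**2 − 436w + 1680 = (−4w + 52)(w**3 − 37w − 84) + (−288w**2 + 1152w + 6048)
  w**3 − 37w − 84 = (−(1/288)w − 1/72)(−288w**2 + 1152w + 6048) + (0)
Last nonzero remainder: −288w**2 + 1152w + 6048. Dividing through by −288 gives the monic gcd w**2 − 4w − 21.
Cancel w**2 − 4w − 21 from numerator and denominator to get the reduced form.

(−4w**2 + 36w − 80)/(w + 4)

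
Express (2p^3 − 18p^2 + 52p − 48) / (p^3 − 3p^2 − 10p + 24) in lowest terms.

(2p − 6)/(p + 3)

Repeated division with remainder:
  2p^3 − 18p^2 + 52p − 48 = (2)(p^3 − 3p^2 − 10p + 24) + (−12p^2 + 72p − 96)
  p^3 − 3p^2 − 10p + 24 = (−(1/12)p − 1/4)(−12p^2 + 72p − 96) + (0)
Last nonzero remainder: −12p^2 + 72p − 96. Dividing through by −12 gives the monic gcd p^2 − 6p + 8.
Cancel p^2 − 6p + 8 from numerator and denominator to get the reduced form.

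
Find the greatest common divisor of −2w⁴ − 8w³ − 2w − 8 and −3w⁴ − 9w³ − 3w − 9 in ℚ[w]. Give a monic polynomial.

w³ + 1

Repeated division with remainder:
  −2w⁴ − 8w³ − 2w − 8 = (2/3)(−3w⁴ − 9w³ − 3w − 9) + (−2w³ − 2)
  −3w⁴ − 9w³ − 3w − 9 = ((3/2)w + 9/2)(−2w³ − 2) + (0)
Last nonzero remainder: −2w³ − 2. Dividing through by −2 gives the monic gcd w³ + 1.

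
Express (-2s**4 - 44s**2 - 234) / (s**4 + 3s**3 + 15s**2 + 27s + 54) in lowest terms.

By polynomial division,
  -2s**4 - 44s**2 - 234 = (-2)(s**4 + 3s**3 + 15s**2 + 27s + 54) + (6s**3 - 14s**2 + 54s - 126)
  s**4 + 3s**3 + 15s**2 + 27s + 54 = ((1/6)s + 8/9)(6s**3 - 14s**2 + 54s - 126) + ((166/9)s**2 + 166)
  6s**3 - 14s**2 + 54s - 126 = ((27/83)s - 63/83)((166/9)s**2 + 166) + (0)
Last nonzero remainder: (166/9)s**2 + 166. Dividing through by 166/9 gives the monic gcd s**2 + 9.
Cancel s**2 + 9 from numerator and denominator to get the reduced form.

(-2s**2 - 26)/(s**2 + 3s + 6)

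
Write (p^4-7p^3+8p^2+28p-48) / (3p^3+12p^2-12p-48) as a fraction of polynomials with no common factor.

(p^2-7p+12)/(3p+12)

Apply the Euclidean algorithm:
  p^4-7p^3+8p^2+28p-48 = ((1/3)p-11/3)(3p^3+12p^2-12p-48) + (56p^2-224)
  3p^3+12p^2-12p-48 = ((3/56)p+3/14)(56p^2-224) + (0)
Last nonzero remainder: 56p^2-224. Dividing through by 56 gives the monic gcd p^2-4.
Cancel p^2-4 from numerator and denominator to get the reduced form.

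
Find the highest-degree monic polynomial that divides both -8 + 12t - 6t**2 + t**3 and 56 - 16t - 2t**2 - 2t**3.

Repeated division with remainder:
  t**3 - 6t**2 + 12t - 8 = (-1/2)(-2t**3 - 2t**2 - 16t + 56) + (-7t**2 + 4t + 20)
  -2t**3 - 2t**2 - 16t + 56 = ((2/7)t + 22/49)(-7t**2 + 4t + 20) + (-(1152/49)t + 2304/49)
  -7t**2 + 4t + 20 = ((343/1152)t + 245/576)(-(1152/49)t + 2304/49) + (0)
Last nonzero remainder: -(1152/49)t + 2304/49. Dividing through by -1152/49 gives the monic gcd t - 2.

-2 + t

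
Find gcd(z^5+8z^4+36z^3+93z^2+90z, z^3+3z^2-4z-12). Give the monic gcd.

z^2+5z+6

By polynomial division,
  z^5+8z^4+36z^3+93z^2+90z = (z^2+5z+25)(z^3+3z^2-4z-12) + (50z^2+250z+300)
  z^3+3z^2-4z-12 = ((1/50)z-1/25)(50z^2+250z+300) + (0)
Last nonzero remainder: 50z^2+250z+300. Dividing through by 50 gives the monic gcd z^2+5z+6.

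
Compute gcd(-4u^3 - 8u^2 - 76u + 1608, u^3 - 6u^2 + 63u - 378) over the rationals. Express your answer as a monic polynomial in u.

u - 6

Repeated division with remainder:
  -4u^3 - 8u^2 - 76u + 1608 = (-4)(u^3 - 6u^2 + 63u - 378) + (-32u^2 + 176u + 96)
  u^3 - 6u^2 + 63u - 378 = (-(1/32)u + 1/64)(-32u^2 + 176u + 96) + ((253/4)u - 759/2)
  -32u^2 + 176u + 96 = (-(128/253)u - 64/253)((253/4)u - 759/2) + (0)
Last nonzero remainder: (253/4)u - 759/2. Dividing through by 253/4 gives the monic gcd u - 6.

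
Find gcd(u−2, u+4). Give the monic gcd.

1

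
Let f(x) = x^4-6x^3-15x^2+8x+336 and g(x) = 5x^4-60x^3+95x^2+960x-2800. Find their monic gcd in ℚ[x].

x^2-11x+28

Euclidean algorithm in ℚ[x]:
  x^4-6x^3-15x^2+8x+336 = (1/5)(5x^4-60x^3+95x^2+960x-2800) + (6x^3-34x^2-184x+896)
  5x^4-60x^3+95x^2+960x-2800 = ((5/6)x-95/18)(6x^3-34x^2-184x+896) + ((620/9)x^2-(6820/9)x+17360/9)
  6x^3-34x^2-184x+896 = ((27/310)x+72/155)((620/9)x^2-(6820/9)x+17360/9) + (0)
Last nonzero remainder: (620/9)x^2-(6820/9)x+17360/9. Dividing through by 620/9 gives the monic gcd x^2-11x+28.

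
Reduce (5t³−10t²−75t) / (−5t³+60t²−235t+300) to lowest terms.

(−t²−3t)/(t²−7t+12)

Euclidean algorithm in ℚ[t]:
  5t³−10t²−75t = (−1)(−5t³+60t²−235t+300) + (50t²−310t+300)
  −5t³+60t²−235t+300 = (−(1/10)t+29/50)(50t²−310t+300) + (−(126/5)t+126)
  50t²−310t+300 = (−(125/63)t+50/21)(−(126/5)t+126) + (0)
Last nonzero remainder: −(126/5)t+126. Dividing through by −126/5 gives the monic gcd t−5.
Cancel t−5 from numerator and denominator to get the reduced form.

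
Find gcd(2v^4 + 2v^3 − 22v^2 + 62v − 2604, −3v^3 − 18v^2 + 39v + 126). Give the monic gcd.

v + 7

Apply the Euclidean algorithm:
  2v^4 + 2v^3 − 22v^2 + 62v − 2604 = (−(2/3)v + 10/3)(−3v^3 − 18v^2 + 39v + 126) + (64v^2 + 16v − 3024)
  −3v^3 − 18v^2 + 39v + 126 = (−(3/64)v − 69/256)(64v^2 + 16v − 3024) + (−(1575/16)v − 11025/16)
  64v^2 + 16v − 3024 = (−(1024/1575)v + 768/175)(−(1575/16)v − 11025/16) + (0)
Last nonzero remainder: −(1575/16)v − 11025/16. Dividing through by −1575/16 gives the monic gcd v + 7.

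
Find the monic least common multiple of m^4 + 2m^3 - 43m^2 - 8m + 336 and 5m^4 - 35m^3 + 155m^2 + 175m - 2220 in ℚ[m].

Euclidean algorithm in ℚ[m]:
  m^4 + 2m^3 - 43m^2 - 8m + 336 = (1/5)(5m^4 - 35m^3 + 155m^2 + 175m - 2220) + (9m^3 - 74m^2 - 43m + 780)
  5m^4 - 35m^3 + 155m^2 + 175m - 2220 = ((5/9)m + 55/81)(9m^3 - 74m^2 - 43m + 780) + ((18560/81)m^2 - (18560/81)m - 74240/27)
  9m^3 - 74m^2 - 43m + 780 = ((729/18560)m - 1053/3712)((18560/81)m^2 - (18560/81)m - 74240/27) + (0)
Last nonzero remainder: (18560/81)m^2 - (18560/81)m - 74240/27. Dividing through by 18560/81 gives the monic gcd m^2 - m - 12.
Then lcm(f, g) = f·g / gcd(f, g); expanding and making the result monic gives the answer.

m^6 - 4m^5 - 18m^4 + 324m^3 - 1207m^2 - 2312m + 12432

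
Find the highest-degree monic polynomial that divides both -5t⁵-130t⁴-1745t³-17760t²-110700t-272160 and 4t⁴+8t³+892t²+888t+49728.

t²+2t+112

By polynomial division,
  -5t⁵-130t⁴-1745t³-17760t²-110700t-272160 = (-(5/4)t-30)(4t⁴+8t³+892t²+888t+49728) + (-390t³+10110t²-21900t+1219680)
  4t⁴+8t³+892t²+888t+49728 = (-(2/195)t-242/845)(-390t³+10110t²-21900t+1219680) + ((602112/169)t²+(1204224/169)t+67436544/169)
  -390t³+10110t²-21900t+1219680 = (-(10985/100352)t+306735/100352)((602112/169)t²+(1204224/169)t+67436544/169) + (0)
Last nonzero remainder: (602112/169)t²+(1204224/169)t+67436544/169. Dividing through by 602112/169 gives the monic gcd t²+2t+112.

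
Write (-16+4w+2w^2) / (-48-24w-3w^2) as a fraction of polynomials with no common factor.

Repeated division with remainder:
  2w^2+4w-16 = (-2/3)(-3w^2-24w-48) + (-12w-48)
  -3w^2-24w-48 = ((1/4)w+1)(-12w-48) + (0)
Last nonzero remainder: -12w-48. Dividing through by -12 gives the monic gcd w+4.
Cancel w+4 from numerator and denominator to get the reduced form.

(4-2w)/(12+3w)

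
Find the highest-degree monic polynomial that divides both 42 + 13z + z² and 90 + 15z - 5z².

1

Repeated division with remainder:
  z² + 13z + 42 = (-1/5)(-5z² + 15z + 90) + (16z + 60)
  -5z² + 15z + 90 = (-(5/16)z + 135/64)(16z + 60) + (-585/16)
  16z + 60 = (-(256/585)z - 64/39)(-585/16) + (0)
The last nonzero remainder is the constant -585/16, so the polynomials are coprime and gcd = 1.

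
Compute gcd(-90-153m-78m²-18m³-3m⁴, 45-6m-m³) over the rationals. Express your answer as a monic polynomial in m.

Apply the Euclidean algorithm:
  -3m⁴-18m³-78m²-153m-90 = (3m+18)(-m³-6m+45) + (-60m²-180m-900)
  -m³-6m+45 = ((1/60)m-1/20)(-60m²-180m-900) + (0)
Last nonzero remainder: -60m²-180m-900. Dividing through by -60 gives the monic gcd m²+3m+15.

15+3m+m²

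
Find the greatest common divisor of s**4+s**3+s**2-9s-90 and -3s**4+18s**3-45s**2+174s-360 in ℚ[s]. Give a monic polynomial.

s**3-2s**2+7s-30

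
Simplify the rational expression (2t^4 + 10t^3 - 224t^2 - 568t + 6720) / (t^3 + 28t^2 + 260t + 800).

(2t^2 - 26t + 84)/(t + 10)

Repeated division with remainder:
  2t^4 + 10t^3 - 224t^2 - 568t + 6720 = (2t - 46)(t^3 + 28t^2 + 260t + 800) + (544t^2 + 9792t + 43520)
  t^3 + 28t^2 + 260t + 800 = ((1/544)t + 5/272)(544t^2 + 9792t + 43520) + (0)
Last nonzero remainder: 544t^2 + 9792t + 43520. Dividing through by 544 gives the monic gcd t^2 + 18t + 80.
Cancel t^2 + 18t + 80 from numerator and denominator to get the reduced form.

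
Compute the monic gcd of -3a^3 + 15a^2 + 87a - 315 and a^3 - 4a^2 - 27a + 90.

a^2 + 2a - 15

Repeated division with remainder:
  -3a^3 + 15a^2 + 87a - 315 = (-3)(a^3 - 4a^2 - 27a + 90) + (3a^2 + 6a - 45)
  a^3 - 4a^2 - 27a + 90 = ((1/3)a - 2)(3a^2 + 6a - 45) + (0)
Last nonzero remainder: 3a^2 + 6a - 45. Dividing through by 3 gives the monic gcd a^2 + 2a - 15.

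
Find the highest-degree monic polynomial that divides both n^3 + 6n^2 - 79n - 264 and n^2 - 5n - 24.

Repeated division with remainder:
  n^3 + 6n^2 - 79n - 264 = (n + 11)(n^2 - 5n - 24) + (0)
The last nonzero remainder n^2 - 5n - 24 is already monic.

n^2 - 5n - 24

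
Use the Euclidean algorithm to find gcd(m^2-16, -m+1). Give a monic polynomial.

1

Apply the Euclidean algorithm:
  m^2-16 = (-m-1)(-m+1) + (-15)
  -m+1 = ((1/15)m-1/15)(-15) + (0)
The last nonzero remainder is the constant -15, so the polynomials are coprime and gcd = 1.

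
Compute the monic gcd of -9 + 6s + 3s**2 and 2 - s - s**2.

-1 + s

Euclidean algorithm in ℚ[s]:
  3s**2 + 6s - 9 = (-3)(-s**2 - s + 2) + (3s - 3)
  -s**2 - s + 2 = (-(1/3)s - 2/3)(3s - 3) + (0)
Last nonzero remainder: 3s - 3. Dividing through by 3 gives the monic gcd s - 1.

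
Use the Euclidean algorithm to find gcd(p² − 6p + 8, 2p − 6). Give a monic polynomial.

By polynomial division,
  p² − 6p + 8 = ((1/2)p − 3/2)(2p − 6) + (−1)
  2p − 6 = (−2p + 6)(−1) + (0)
The last nonzero remainder is the constant −1, so the polynomials are coprime and gcd = 1.

1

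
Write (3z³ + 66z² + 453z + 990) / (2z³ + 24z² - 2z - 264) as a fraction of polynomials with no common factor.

(3z² + 33z + 90)/(2z² + 2z - 24)

Apply the Euclidean algorithm:
  3z³ + 66z² + 453z + 990 = (3/2)(2z³ + 24z² - 2z - 264) + (30z² + 456z + 1386)
  2z³ + 24z² - 2z - 264 = ((1/15)z - 16/75)(30z² + 456z + 1386) + ((72/25)z + 792/25)
  30z² + 456z + 1386 = ((125/12)z + 175/4)((72/25)z + 792/25) + (0)
Last nonzero remainder: (72/25)z + 792/25. Dividing through by 72/25 gives the monic gcd z + 11.
Cancel z + 11 from numerator and denominator to get the reduced form.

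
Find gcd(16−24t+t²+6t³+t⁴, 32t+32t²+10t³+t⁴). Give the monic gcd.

16+8t+t²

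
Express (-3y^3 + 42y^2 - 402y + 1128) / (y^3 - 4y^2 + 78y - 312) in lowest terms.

Repeated division with remainder:
  -3y^3 + 42y^2 - 402y + 1128 = (-3)(y^3 - 4y^2 + 78y - 312) + (30y^2 - 168y + 192)
  y^3 - 4y^2 + 78y - 312 = ((1/30)y + 4/75)(30y^2 - 168y + 192) + ((2014/25)y - 8056/25)
  30y^2 - 168y + 192 = ((375/1007)y - 600/1007)((2014/25)y - 8056/25) + (0)
Last nonzero remainder: (2014/25)y - 8056/25. Dividing through by 2014/25 gives the monic gcd y - 4.
Cancel y - 4 from numerator and denominator to get the reduced form.

(-3y^2 + 30y - 282)/(y^2 + 78)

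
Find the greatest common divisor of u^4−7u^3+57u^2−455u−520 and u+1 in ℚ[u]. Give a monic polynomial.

Apply the Euclidean algorithm:
  u^4−7u^3+57u^2−455u−520 = (u^3−8u^2+65u−520)(u+1) + (0)
The last nonzero remainder u+1 is already monic.

u+1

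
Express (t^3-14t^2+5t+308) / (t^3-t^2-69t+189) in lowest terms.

By polynomial division,
  t^3-14t^2+5t+308 = (t^3-t^2-69t+189) + (-13t^2+74t+119)
  t^3-t^2-69t+189 = (-(1/13)t-61/169)(-13t^2+74t+119) + (-(5600/169)t+39200/169)
  -13t^2+74t+119 = ((2197/5600)t+2873/5600)(-(5600/169)t+39200/169) + (0)
Last nonzero remainder: -(5600/169)t+39200/169. Dividing through by -5600/169 gives the monic gcd t-7.
Cancel t-7 from numerator and denominator to get the reduced form.

(t^2-7t-44)/(t^2+6t-27)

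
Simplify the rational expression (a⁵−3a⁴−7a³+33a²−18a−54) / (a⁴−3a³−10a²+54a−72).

(a²+4a+3)/(a+4)

Repeated division with remainder:
  a⁵−3a⁴−7a³+33a²−18a−54 = (a)(a⁴−3a³−10a²+54a−72) + (3a³−21a²+54a−54)
  a⁴−3a³−10a²+54a−72 = ((1/3)a+4/3)(3a³−21a²+54a−54) + (0)
Last nonzero remainder: 3a³−21a²+54a−54. Dividing through by 3 gives the monic gcd a³−7a²+18a−18.
Cancel a³−7a²+18a−18 from numerator and denominator to get the reduced form.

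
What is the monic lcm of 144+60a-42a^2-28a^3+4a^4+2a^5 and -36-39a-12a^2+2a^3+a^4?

-864-432a+294a^2+219a^3-31a^4-28a^5+a^6+a^7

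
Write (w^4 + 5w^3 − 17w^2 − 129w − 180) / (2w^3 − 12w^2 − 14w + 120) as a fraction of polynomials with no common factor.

(w^2 + 7w + 12)/(2w − 8)

Apply the Euclidean algorithm:
  w^4 + 5w^3 − 17w^2 − 129w − 180 = ((1/2)w + 11/2)(2w^3 − 12w^2 − 14w + 120) + (56w^2 − 112w − 840)
  2w^3 − 12w^2 − 14w + 120 = ((1/28)w − 1/7)(56w^2 − 112w − 840) + (0)
Last nonzero remainder: 56w^2 − 112w − 840. Dividing through by 56 gives the monic gcd w^2 − 2w − 15.
Cancel w^2 − 2w − 15 from numerator and denominator to get the reduced form.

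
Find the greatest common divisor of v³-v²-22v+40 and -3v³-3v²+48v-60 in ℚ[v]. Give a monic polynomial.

v²+3v-10

By polynomial division,
  v³-v²-22v+40 = (-1/3)(-3v³-3v²+48v-60) + (-2v²-6v+20)
  -3v³-3v²+48v-60 = ((3/2)v-3)(-2v²-6v+20) + (0)
Last nonzero remainder: -2v²-6v+20. Dividing through by -2 gives the monic gcd v²+3v-10.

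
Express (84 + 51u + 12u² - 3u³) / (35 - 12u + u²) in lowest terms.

(-12 - 9u - 3u²)/(-5 + u)

Repeated division with remainder:
  -3u³ + 12u² + 51u + 84 = (-3u - 24)(u² - 12u + 35) + (-132u + 924)
  u² - 12u + 35 = (-(1/132)u + 5/132)(-132u + 924) + (0)
Last nonzero remainder: -132u + 924. Dividing through by -132 gives the monic gcd u - 7.
Cancel u - 7 from numerator and denominator to get the reduced form.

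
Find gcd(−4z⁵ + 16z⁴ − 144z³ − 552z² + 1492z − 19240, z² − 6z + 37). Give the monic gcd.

Apply the Euclidean algorithm:
  −4z⁵ + 16z⁴ − 144z³ − 552z² + 1492z − 19240 = (−4z³ − 8z² − 44z − 520)(z² − 6z + 37) + (0)
The last nonzero remainder z² − 6z + 37 is already monic.

z² − 6z + 37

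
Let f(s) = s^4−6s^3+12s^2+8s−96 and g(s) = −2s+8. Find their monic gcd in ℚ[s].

s−4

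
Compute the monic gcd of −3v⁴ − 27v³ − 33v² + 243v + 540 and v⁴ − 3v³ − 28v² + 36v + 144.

Apply the Euclidean algorithm:
  −3v⁴ − 27v³ − 33v² + 243v + 540 = (−3)(v⁴ − 3v³ − 28v² + 36v + 144) + (−36v³ − 117v² + 351v + 972)
  v⁴ − 3v³ − 28v² + 36v + 144 = (−(1/36)v + 25/144)(−36v³ − 117v² + 351v + 972) + ((33/16)v² + (33/16)v − 99/4)
  −36v³ − 117v² + 351v + 972 = (−(192/11)v − 432/11)((33/16)v² + (33/16)v − 99/4) + (0)
Last nonzero remainder: (33/16)v² + (33/16)v − 99/4. Dividing through by 33/16 gives the monic gcd v² + v − 12.

v² + v − 12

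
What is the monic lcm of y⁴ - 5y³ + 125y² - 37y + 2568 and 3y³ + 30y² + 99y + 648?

Apply the Euclidean algorithm:
  y⁴ - 5y³ + 125y² - 37y + 2568 = ((1/3)y - 5)(3y³ + 30y² + 99y + 648) + (242y² + 242y + 5808)
  3y³ + 30y² + 99y + 648 = ((3/242)y + 27/242)(242y² + 242y + 5808) + (0)
Last nonzero remainder: 242y² + 242y + 5808. Dividing through by 242 gives the monic gcd y² + y + 24.
Then lcm(f, g) = f·g / gcd(f, g); expanding and making the result monic gives the answer.

y⁵ + 4y⁴ + 80y³ + 1088y² + 2235y + 23112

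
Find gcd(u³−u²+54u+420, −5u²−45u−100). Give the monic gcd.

Apply the Euclidean algorithm:
  u³−u²+54u+420 = (−(1/5)u+2)(−5u²−45u−100) + (124u+620)
  −5u²−45u−100 = (−(5/124)u−5/31)(124u+620) + (0)
Last nonzero remainder: 124u+620. Dividing through by 124 gives the monic gcd u+5.

u+5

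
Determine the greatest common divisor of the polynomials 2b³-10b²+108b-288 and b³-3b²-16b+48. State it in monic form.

b-3

Repeated division with remainder:
  2b³-10b²+108b-288 = (2)(b³-3b²-16b+48) + (-4b²+140b-384)
  b³-3b²-16b+48 = (-(1/4)b-8)(-4b²+140b-384) + (1008b-3024)
  -4b²+140b-384 = (-(1/252)b+8/63)(1008b-3024) + (0)
Last nonzero remainder: 1008b-3024. Dividing through by 1008 gives the monic gcd b-3.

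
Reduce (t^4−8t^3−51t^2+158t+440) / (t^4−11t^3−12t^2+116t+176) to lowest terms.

(t+5)/(t+2)

Repeated division with remainder:
  t^4−8t^3−51t^2+158t+440 = (t^4−11t^3−12t^2+116t+176) + (3t^3−39t^2+42t+264)
  t^4−11t^3−12t^2+116t+176 = ((1/3)t+2/3)(3t^3−39t^2+42t+264) + (0)
Last nonzero remainder: 3t^3−39t^2+42t+264. Dividing through by 3 gives the monic gcd t^3−13t^2+14t+88.
Cancel t^3−13t^2+14t+88 from numerator and denominator to get the reduced form.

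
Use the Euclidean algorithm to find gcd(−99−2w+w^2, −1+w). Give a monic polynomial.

Euclidean algorithm in ℚ[w]:
  w^2−2w−99 = (w−1)(w−1) + (−100)
  w−1 = (−(1/100)w+1/100)(−100) + (0)
The last nonzero remainder is the constant −100, so the polynomials are coprime and gcd = 1.

1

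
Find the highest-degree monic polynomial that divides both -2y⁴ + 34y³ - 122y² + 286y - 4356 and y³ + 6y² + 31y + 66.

y² + 3y + 22

Apply the Euclidean algorithm:
  -2y⁴ + 34y³ - 122y² + 286y - 4356 = (-2y + 46)(y³ + 6y² + 31y + 66) + (-336y² - 1008y - 7392)
  y³ + 6y² + 31y + 66 = (-(1/336)y - 1/112)(-336y² - 1008y - 7392) + (0)
Last nonzero remainder: -336y² - 1008y - 7392. Dividing through by -336 gives the monic gcd y² + 3y + 22.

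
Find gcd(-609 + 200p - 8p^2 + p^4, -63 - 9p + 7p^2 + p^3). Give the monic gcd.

Repeated division with remainder:
  p^4 - 8p^2 + 200p - 609 = (p - 7)(p^3 + 7p^2 - 9p - 63) + (50p^2 + 200p - 1050)
  p^3 + 7p^2 - 9p - 63 = ((1/50)p + 3/50)(50p^2 + 200p - 1050) + (0)
Last nonzero remainder: 50p^2 + 200p - 1050. Dividing through by 50 gives the monic gcd p^2 + 4p - 21.

-21 + 4p + p^2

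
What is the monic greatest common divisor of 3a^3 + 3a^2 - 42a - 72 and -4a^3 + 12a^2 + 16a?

Euclidean algorithm in ℚ[a]:
  3a^3 + 3a^2 - 42a - 72 = (-3/4)(-4a^3 + 12a^2 + 16a) + (12a^2 - 30a - 72)
  -4a^3 + 12a^2 + 16a = (-(1/3)a + 1/6)(12a^2 - 30a - 72) + (-3a + 12)
  12a^2 - 30a - 72 = (-4a - 6)(-3a + 12) + (0)
Last nonzero remainder: -3a + 12. Dividing through by -3 gives the monic gcd a - 4.

a - 4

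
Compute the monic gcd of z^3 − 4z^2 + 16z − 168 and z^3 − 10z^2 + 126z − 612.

z − 6

By polynomial division,
  z^3 − 4z^2 + 16z − 168 = (z^3 − 10z^2 + 126z − 612) + (6z^2 − 110z + 444)
  z^3 − 10z^2 + 126z − 612 = ((1/6)z + 25/18)(6z^2 − 110z + 444) + ((1843/9)z − 3686/3)
  6z^2 − 110z + 444 = ((54/1843)z − 666/1843)((1843/9)z − 3686/3) + (0)
Last nonzero remainder: (1843/9)z − 3686/3. Dividing through by 1843/9 gives the monic gcd z − 6.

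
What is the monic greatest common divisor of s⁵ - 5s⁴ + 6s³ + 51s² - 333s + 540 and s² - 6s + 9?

Repeated division with remainder:
  s⁵ - 5s⁴ + 6s³ + 51s² - 333s + 540 = (s³ + s² + 3s + 60)(s² - 6s + 9) + (0)
The last nonzero remainder s² - 6s + 9 is already monic.

s² - 6s + 9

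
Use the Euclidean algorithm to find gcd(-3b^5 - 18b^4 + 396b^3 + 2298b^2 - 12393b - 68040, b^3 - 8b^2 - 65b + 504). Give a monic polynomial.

b^3 - 8b^2 - 65b + 504

Euclidean algorithm in ℚ[b]:
  -3b^5 - 18b^4 + 396b^3 + 2298b^2 - 12393b - 68040 = (-3b^2 - 42b - 135)(b^3 - 8b^2 - 65b + 504) + (0)
The last nonzero remainder b^3 - 8b^2 - 65b + 504 is already monic.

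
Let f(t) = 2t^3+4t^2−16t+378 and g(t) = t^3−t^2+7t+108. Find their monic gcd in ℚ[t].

Euclidean algorithm in ℚ[t]:
  2t^3+4t^2−16t+378 = (2)(t^3−t^2+7t+108) + (6t^2−30t+162)
  t^3−t^2+7t+108 = ((1/6)t+2/3)(6t^2−30t+162) + (0)
Last nonzero remainder: 6t^2−30t+162. Dividing through by 6 gives the monic gcd t^2−5t+27.

t^2−5t+27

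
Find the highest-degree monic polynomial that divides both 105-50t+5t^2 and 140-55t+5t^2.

-7+t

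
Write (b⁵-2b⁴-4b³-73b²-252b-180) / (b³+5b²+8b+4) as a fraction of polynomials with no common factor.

(b³-5b²+9b-90)/(b+2)

Euclidean algorithm in ℚ[b]:
  b⁵-2b⁴-4b³-73b²-252b-180 = (b²-7b+23)(b³+5b²+8b+4) + (-136b²-408b-272)
  b³+5b²+8b+4 = (-(1/136)b-1/68)(-136b²-408b-272) + (0)
Last nonzero remainder: -136b²-408b-272. Dividing through by -136 gives the monic gcd b²+3b+2.
Cancel b²+3b+2 from numerator and denominator to get the reduced form.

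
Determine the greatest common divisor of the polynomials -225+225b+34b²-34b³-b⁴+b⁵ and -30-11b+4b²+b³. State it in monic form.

-15+2b+b²

By polynomial division,
  b⁵-b⁴-34b³+34b²+225b-225 = (b²-5b-3)(b³+4b²-11b-30) + (21b²+42b-315)
  b³+4b²-11b-30 = ((1/21)b+2/21)(21b²+42b-315) + (0)
Last nonzero remainder: 21b²+42b-315. Dividing through by 21 gives the monic gcd b²+2b-15.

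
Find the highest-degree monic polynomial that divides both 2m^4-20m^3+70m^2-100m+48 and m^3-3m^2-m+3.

m^2-4m+3

Repeated division with remainder:
  2m^4-20m^3+70m^2-100m+48 = (2m-14)(m^3-3m^2-m+3) + (30m^2-120m+90)
  m^3-3m^2-m+3 = ((1/30)m+1/30)(30m^2-120m+90) + (0)
Last nonzero remainder: 30m^2-120m+90. Dividing through by 30 gives the monic gcd m^2-4m+3.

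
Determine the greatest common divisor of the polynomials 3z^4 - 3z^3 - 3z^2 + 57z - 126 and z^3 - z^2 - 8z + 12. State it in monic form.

z^2 + z - 6

Apply the Euclidean algorithm:
  3z^4 - 3z^3 - 3z^2 + 57z - 126 = (3z)(z^3 - z^2 - 8z + 12) + (21z^2 + 21z - 126)
  z^3 - z^2 - 8z + 12 = ((1/21)z - 2/21)(21z^2 + 21z - 126) + (0)
Last nonzero remainder: 21z^2 + 21z - 126. Dividing through by 21 gives the monic gcd z^2 + z - 6.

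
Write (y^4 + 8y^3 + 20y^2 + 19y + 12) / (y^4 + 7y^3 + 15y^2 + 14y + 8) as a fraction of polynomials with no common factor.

Euclidean algorithm in ℚ[y]:
  y^4 + 8y^3 + 20y^2 + 19y + 12 = (y^4 + 7y^3 + 15y^2 + 14y + 8) + (y^3 + 5y^2 + 5y + 4)
  y^4 + 7y^3 + 15y^2 + 14y + 8 = (y + 2)(y^3 + 5y^2 + 5y + 4) + (0)
The last nonzero remainder y^3 + 5y^2 + 5y + 4 is already monic.
Cancel y^3 + 5y^2 + 5y + 4 from numerator and denominator to get the reduced form.

(y + 3)/(y + 2)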